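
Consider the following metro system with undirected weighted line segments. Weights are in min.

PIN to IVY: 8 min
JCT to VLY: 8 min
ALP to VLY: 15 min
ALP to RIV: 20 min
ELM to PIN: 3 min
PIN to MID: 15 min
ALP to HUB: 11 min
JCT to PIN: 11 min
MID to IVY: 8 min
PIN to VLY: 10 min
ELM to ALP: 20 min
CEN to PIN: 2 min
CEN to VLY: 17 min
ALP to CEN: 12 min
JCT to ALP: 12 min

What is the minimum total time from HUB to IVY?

Running Dijkstra from HUB:
HUB: 0
ALP: 11  (via HUB)
JCT: 23  (via ALP)
CEN: 23  (via ALP)
PIN: 25  (via CEN)
VLY: 26  (via ALP)
ELM: 28  (via PIN)
RIV: 31  (via ALP)
IVY: 33  (via PIN)
Shortest route: HUB → ALP → CEN → PIN → IVY = 33 min.

33 min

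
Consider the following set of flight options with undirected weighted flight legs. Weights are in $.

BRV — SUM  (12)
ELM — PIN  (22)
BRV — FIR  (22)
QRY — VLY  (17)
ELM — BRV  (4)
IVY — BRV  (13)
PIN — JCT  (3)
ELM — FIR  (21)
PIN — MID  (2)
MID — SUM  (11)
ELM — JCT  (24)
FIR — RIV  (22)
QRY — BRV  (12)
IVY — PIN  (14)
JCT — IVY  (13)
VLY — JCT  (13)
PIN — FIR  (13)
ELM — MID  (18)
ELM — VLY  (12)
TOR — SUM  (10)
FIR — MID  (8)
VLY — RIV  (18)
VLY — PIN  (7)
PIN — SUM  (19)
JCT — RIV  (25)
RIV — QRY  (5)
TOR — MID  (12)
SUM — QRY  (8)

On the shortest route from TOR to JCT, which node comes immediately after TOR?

MID

Enumerating some paths:
TOR - SUM - MID - PIN - JCT: 10+11+2+3 = 26
TOR - MID - PIN - JCT: 12+2+3 = 17
The minimum is $17 via TOR - MID - PIN - JCT.
So from TOR the first move is to MID.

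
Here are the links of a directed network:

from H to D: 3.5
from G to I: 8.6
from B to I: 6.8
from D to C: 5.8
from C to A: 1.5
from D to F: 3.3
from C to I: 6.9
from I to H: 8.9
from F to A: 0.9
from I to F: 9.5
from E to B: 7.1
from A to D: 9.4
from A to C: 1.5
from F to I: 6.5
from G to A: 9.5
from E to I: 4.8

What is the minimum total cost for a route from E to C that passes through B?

Best E to B: E–B costing 7.1
Best B to C: B–I–F–A–C costing 18.7
Total via B: 7.1 + 18.7 = 25.8.

25.8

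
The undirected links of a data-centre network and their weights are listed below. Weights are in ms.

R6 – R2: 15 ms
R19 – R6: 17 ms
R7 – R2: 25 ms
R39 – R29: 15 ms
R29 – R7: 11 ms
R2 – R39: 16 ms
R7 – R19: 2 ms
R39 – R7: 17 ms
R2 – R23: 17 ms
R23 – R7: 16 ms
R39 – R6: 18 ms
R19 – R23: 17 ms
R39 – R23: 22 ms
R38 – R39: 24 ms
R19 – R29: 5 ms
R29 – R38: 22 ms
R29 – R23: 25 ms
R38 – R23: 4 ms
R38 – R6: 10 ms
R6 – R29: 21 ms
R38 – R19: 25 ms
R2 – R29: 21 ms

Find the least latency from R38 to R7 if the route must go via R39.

Shortest R38→R39: R38 → R39 = 24
Best R39 to R7: R39 → R7 costing 17
Total via R39: 24 + 17 = 41 ms.

41 ms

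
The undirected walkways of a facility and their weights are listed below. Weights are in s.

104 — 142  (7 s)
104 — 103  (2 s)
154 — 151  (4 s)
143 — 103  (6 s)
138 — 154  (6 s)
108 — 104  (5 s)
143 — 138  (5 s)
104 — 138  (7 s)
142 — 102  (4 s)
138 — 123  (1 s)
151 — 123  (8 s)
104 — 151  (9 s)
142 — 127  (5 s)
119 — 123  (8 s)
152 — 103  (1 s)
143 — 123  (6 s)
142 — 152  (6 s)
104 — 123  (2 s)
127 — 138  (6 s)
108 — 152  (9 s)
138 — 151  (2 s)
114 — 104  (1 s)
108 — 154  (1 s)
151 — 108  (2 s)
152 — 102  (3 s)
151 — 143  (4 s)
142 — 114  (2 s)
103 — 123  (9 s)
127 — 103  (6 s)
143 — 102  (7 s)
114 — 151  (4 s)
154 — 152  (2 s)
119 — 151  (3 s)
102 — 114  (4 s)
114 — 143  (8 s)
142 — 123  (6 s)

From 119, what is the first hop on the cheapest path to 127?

151

Compare a few routes:
119–151–138–127: 3+2+6 = 11
119–151–114–142–127: 3+4+2+5 = 14
The minimum is 11 s via 119–151–138–127.
So from 119 the first move is to 151.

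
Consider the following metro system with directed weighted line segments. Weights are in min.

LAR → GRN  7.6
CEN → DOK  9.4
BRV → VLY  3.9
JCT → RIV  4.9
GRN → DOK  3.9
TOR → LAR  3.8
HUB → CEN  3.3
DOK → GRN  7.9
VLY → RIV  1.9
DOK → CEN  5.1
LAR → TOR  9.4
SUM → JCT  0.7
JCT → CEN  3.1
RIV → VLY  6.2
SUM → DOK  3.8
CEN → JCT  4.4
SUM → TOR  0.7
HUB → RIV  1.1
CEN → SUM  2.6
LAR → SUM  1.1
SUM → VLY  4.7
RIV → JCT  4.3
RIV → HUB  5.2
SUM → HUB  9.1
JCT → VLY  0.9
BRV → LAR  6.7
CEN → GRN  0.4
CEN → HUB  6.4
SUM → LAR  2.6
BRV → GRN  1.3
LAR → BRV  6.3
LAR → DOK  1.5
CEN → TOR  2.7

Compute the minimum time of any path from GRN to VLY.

Compare a few routes:
GRN–DOK–CEN–SUM–VLY: 3.9+5.1+2.6+4.7 = 16.3
GRN–DOK–CEN–SUM–JCT–VLY: 3.9+5.1+2.6+0.7+0.9 = 13.2
GRN–DOK–CEN–JCT–VLY: 3.9+5.1+4.4+0.9 = 14.3
Cheapest is GRN–DOK–CEN–SUM–JCT–VLY at 13.2 min.

13.2 min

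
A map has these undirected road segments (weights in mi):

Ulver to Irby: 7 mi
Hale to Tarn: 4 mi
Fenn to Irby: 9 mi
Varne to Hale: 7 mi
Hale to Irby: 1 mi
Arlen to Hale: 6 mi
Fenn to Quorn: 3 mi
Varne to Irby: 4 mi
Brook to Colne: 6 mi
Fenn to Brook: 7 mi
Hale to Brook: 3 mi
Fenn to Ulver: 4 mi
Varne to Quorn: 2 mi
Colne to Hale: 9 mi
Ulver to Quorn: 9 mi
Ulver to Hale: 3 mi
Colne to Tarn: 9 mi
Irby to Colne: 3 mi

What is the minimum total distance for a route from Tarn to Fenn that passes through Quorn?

Best Tarn to Quorn: Tarn–Hale–Irby–Varne–Quorn costing 11
Best Quorn to Fenn: Quorn–Fenn costing 3
Total via Quorn: 11 + 3 = 14 mi.

14 mi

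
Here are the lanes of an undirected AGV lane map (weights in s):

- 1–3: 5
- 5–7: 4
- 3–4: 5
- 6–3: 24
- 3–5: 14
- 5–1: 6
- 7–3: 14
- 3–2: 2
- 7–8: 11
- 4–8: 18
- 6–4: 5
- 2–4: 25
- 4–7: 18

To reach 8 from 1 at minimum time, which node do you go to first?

Enumerating some paths:
1 - 5 - 7 - 8: 6+4+11 = 21
1 - 3 - 7 - 8: 5+14+11 = 30
1 - 3 - 4 - 8: 5+5+18 = 28
The minimum is 21 s via 1 - 5 - 7 - 8.
So from 1 the first move is to 5.

5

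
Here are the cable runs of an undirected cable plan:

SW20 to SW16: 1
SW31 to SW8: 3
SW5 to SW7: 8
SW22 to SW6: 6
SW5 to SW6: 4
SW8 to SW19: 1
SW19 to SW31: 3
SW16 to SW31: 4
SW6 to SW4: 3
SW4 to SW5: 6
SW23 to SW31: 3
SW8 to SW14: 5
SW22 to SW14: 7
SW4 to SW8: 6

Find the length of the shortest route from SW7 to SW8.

Settle nodes by increasing distance from SW7:
SW7: 0
SW5: 8  (via SW7)
SW6: 12  (via SW5)
SW4: 14  (via SW5)
SW22: 18  (via SW6)
SW8: 20  (via SW4)
Shortest route: SW7–SW5–SW4–SW8 = 20.

20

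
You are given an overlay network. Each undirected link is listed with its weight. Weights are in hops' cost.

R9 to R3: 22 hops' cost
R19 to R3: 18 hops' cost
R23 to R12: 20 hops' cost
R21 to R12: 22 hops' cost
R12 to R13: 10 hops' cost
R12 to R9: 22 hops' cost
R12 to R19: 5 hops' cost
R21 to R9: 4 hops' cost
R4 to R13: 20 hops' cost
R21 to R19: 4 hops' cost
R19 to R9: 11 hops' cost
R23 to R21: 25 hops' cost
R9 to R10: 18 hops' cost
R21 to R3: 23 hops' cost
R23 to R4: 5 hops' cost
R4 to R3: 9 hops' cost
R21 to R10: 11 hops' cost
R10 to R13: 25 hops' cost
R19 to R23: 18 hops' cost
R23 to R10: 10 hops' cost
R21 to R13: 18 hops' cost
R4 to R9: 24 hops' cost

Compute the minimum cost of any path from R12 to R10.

Candidate routes:
R12–R23–R10: 20+10 = 30
R12–R19–R21–R9–R10: 5+4+4+18 = 31
R12–R19–R21–R10: 5+4+11 = 20
The minimum is 20 hops' cost via R12–R19–R21–R10.

20 hops' cost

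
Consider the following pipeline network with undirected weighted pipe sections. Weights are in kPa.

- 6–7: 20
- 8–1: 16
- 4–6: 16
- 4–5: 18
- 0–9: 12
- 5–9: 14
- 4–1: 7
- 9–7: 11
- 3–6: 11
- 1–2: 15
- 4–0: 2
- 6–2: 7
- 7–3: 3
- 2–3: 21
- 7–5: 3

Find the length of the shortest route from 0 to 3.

Shortest distances from 0:
0: 0
4: 2  (via 0)
1: 9  (via 4)
9: 12  (via 0)
6: 18  (via 4)
5: 20  (via 4)
7: 23  (via 9)
2: 24  (via 1)
8: 25  (via 1)
3: 26  (via 7)
Shortest route: 0–9–7–3 = 26 kPa.

26 kPa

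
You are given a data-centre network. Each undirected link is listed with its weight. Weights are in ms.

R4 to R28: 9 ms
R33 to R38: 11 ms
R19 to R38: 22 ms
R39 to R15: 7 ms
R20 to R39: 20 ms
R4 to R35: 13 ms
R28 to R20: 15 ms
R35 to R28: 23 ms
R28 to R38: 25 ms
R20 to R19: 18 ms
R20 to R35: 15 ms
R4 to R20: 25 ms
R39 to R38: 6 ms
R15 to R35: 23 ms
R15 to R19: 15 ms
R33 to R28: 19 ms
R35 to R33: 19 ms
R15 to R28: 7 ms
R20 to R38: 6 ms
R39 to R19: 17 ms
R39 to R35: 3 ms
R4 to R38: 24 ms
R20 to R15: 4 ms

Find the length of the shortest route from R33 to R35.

Candidate routes:
R33 - R35: 19 = 19
R33 - R38 - R39 - R35: 11+6+3 = 20
R33 - R38 - R20 - R15 - R39 - R35: 11+6+4+7+3 = 31
The minimum is 19 ms via R33 - R35.

19 ms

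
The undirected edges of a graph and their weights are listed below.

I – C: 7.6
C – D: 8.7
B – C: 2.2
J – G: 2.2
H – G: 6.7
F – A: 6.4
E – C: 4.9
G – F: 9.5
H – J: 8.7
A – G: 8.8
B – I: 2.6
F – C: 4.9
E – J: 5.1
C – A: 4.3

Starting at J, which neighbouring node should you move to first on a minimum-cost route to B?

E

Candidate routes:
J - E - C - B: 5.1+4.9+2.2 = 12.2
J - G - A - C - B: 2.2+8.8+4.3+2.2 = 17.5
Cheapest is J - E - C - B at 12.2.
So from J the first move is to E.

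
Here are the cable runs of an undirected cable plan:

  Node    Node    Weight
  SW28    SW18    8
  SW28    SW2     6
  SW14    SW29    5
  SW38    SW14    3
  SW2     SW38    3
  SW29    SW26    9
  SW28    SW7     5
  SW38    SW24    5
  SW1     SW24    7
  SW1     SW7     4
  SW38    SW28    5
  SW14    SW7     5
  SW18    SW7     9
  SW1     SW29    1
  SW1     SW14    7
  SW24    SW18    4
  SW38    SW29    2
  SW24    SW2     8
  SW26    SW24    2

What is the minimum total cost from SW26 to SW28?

Settle nodes by increasing distance from SW26:
SW26: 0
SW24: 2  (via SW26)
SW18: 6  (via SW24)
SW38: 7  (via SW24)
SW29: 9  (via SW26)
SW1: 9  (via SW24)
SW14: 10  (via SW38)
SW2: 10  (via SW24)
SW28: 12  (via SW38)
Shortest route: SW26–SW24–SW38–SW28 = 12.

12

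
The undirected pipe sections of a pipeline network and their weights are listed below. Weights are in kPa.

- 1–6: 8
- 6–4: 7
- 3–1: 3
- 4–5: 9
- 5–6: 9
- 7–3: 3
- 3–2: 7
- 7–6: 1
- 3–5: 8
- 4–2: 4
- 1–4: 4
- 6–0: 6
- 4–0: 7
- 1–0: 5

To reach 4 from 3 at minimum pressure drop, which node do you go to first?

1

Candidate routes:
3–2–4: 7+4 = 11
3–1–4: 3+4 = 7
Cheapest is 3–1–4 at 7 kPa.
So from 3 the first move is to 1.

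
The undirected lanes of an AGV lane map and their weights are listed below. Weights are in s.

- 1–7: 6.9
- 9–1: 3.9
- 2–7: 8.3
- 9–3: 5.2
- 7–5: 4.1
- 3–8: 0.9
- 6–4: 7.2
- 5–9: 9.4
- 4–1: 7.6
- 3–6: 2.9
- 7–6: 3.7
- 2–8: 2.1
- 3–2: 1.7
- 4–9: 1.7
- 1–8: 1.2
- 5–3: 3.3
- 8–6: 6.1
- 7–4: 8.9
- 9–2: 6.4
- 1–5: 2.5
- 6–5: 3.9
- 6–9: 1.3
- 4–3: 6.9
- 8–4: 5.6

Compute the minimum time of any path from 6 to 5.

Shortest distances from 6:
6: 0
9: 1.3  (via 6)
3: 2.9  (via 6)
4: 3  (via 9)
7: 3.7  (via 6)
8: 3.8  (via 3)
5: 3.9  (via 6)
Shortest route: 6 → 5 = 3.9 s.

3.9 s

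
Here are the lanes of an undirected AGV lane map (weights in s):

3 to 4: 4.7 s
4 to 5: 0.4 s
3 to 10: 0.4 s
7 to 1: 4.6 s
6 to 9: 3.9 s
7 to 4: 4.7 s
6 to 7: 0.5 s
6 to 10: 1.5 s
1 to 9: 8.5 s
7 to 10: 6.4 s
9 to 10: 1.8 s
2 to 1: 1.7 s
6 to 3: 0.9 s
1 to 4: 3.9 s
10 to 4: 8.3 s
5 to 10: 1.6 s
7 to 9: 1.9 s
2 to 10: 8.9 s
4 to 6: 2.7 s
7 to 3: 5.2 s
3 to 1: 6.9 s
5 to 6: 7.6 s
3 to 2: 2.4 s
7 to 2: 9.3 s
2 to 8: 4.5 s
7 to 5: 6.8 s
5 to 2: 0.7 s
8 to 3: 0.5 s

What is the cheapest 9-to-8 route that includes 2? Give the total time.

Best 9 to 2: 9 → 10 → 5 → 2 costing 4.1
Shortest 2→8: 2 → 3 → 8 = 2.9
Total via 2: 4.1 + 2.9 = 7 s.

7 s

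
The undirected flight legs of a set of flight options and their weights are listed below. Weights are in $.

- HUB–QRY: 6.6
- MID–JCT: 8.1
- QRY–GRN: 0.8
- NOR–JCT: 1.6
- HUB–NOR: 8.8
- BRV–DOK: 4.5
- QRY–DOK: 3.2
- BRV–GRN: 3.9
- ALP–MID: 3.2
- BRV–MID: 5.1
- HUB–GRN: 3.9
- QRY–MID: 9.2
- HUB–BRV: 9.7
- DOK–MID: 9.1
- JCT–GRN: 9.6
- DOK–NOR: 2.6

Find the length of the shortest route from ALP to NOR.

Settle nodes by increasing distance from ALP:
ALP: 0
MID: 3.2  (via ALP)
BRV: 8.3  (via MID)
JCT: 11.3  (via MID)
GRN: 12.2  (via BRV)
DOK: 12.3  (via MID)
QRY: 12.4  (via MID)
NOR: 12.9  (via JCT)
Shortest route: ALP → MID → JCT → NOR = $12.9.

$12.9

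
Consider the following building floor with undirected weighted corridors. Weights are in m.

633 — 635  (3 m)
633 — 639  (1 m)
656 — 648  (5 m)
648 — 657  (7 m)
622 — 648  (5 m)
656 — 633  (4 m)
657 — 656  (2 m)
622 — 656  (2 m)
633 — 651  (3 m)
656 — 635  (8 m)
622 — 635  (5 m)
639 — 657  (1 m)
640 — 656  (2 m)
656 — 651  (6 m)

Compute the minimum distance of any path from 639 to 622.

Shortest distances from 639:
639: 0
633: 1  (via 639)
657: 1  (via 639)
656: 3  (via 657)
635: 4  (via 633)
651: 4  (via 633)
622: 5  (via 656)
Shortest route: 639 → 657 → 656 → 622 = 5 m.

5 m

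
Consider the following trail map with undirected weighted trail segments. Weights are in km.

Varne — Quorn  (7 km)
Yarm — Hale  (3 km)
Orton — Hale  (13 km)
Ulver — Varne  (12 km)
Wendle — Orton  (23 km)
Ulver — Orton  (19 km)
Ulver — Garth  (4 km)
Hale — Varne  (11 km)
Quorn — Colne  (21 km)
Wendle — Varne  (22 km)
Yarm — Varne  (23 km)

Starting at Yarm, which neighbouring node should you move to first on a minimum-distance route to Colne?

Enumerating some paths:
Yarm–Hale–Varne–Quorn–Colne: 3+11+7+21 = 42
Yarm–Varne–Quorn–Colne: 23+7+21 = 51
The minimum is 42 km via Yarm–Hale–Varne–Quorn–Colne.
So from Yarm the first move is to Hale.

Hale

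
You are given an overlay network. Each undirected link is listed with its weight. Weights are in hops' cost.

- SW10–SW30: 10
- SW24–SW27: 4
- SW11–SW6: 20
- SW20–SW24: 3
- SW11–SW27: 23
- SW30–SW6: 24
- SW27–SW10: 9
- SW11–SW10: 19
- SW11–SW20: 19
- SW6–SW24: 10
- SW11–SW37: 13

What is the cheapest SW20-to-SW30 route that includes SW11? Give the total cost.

48 hops' cost

Shortest SW20→SW11: SW20–SW11 = 19
Best SW11 to SW30: SW11–SW10–SW30 costing 29
Total via SW11: 19 + 29 = 48 hops' cost.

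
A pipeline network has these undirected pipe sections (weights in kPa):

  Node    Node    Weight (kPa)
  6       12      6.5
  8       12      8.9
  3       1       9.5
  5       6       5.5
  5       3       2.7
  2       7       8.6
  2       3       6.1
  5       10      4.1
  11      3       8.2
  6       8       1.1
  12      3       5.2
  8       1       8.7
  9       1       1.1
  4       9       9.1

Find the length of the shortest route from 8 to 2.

15.4 kPa

Shortest distances from 8:
8: 0
6: 1.1  (via 8)
5: 6.6  (via 6)
12: 7.6  (via 6)
1: 8.7  (via 8)
3: 9.3  (via 5)
9: 9.8  (via 1)
10: 10.7  (via 5)
2: 15.4  (via 3)
Shortest route: 8 → 6 → 5 → 3 → 2 = 15.4 kPa.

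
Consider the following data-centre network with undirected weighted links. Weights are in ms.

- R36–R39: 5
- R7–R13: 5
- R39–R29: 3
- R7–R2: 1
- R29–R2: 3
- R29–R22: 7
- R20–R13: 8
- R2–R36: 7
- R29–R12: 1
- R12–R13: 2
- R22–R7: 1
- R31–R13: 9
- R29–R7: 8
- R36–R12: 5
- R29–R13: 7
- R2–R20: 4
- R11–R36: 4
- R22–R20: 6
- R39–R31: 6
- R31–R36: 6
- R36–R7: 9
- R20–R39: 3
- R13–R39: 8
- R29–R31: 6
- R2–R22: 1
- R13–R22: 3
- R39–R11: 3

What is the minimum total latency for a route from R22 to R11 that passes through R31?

19 ms

Best R22 to R31: R22–R2–R29–R31 costing 10
Best R31 to R11: R31–R39–R11 costing 9
Total via R31: 10 + 9 = 19 ms.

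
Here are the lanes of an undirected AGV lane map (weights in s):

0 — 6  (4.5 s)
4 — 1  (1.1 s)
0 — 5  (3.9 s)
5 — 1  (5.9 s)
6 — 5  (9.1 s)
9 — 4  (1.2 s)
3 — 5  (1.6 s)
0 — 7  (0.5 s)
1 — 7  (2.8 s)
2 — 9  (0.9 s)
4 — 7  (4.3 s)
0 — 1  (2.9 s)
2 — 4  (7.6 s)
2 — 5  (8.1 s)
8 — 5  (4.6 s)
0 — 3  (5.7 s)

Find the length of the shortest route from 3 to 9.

Shortest distances from 3:
3: 0
5: 1.6  (via 3)
0: 5.5  (via 5)
7: 6  (via 0)
8: 6.2  (via 5)
1: 7.5  (via 5)
4: 8.6  (via 1)
2: 9.7  (via 5)
9: 9.8  (via 4)
Shortest route: 3–5–1–4–9 = 9.8 s.

9.8 s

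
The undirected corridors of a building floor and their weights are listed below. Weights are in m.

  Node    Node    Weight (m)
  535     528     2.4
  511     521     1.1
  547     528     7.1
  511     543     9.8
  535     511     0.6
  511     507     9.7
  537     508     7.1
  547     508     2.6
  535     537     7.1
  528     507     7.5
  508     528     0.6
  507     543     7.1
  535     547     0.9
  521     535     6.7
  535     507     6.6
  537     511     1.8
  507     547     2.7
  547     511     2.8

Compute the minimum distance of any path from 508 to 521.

4.7 m

Settle nodes by increasing distance from 508:
508: 0
528: 0.6  (via 508)
547: 2.6  (via 508)
535: 3  (via 528)
511: 3.6  (via 535)
521: 4.7  (via 511)
Shortest route: 508–528–535–511–521 = 4.7 m.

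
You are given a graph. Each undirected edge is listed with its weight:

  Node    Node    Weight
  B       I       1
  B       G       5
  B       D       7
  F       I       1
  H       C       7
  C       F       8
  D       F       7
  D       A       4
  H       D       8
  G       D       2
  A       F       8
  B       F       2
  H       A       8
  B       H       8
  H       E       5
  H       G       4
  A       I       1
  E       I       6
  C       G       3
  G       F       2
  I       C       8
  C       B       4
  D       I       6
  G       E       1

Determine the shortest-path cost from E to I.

Candidate routes:
E - G - F - B - I: 1+2+2+1 = 6
E - I: 6 = 6
E - G - B - I: 1+5+1 = 7
E - G - F - I: 1+2+1 = 4
The minimum is 4 via E - G - F - I.

4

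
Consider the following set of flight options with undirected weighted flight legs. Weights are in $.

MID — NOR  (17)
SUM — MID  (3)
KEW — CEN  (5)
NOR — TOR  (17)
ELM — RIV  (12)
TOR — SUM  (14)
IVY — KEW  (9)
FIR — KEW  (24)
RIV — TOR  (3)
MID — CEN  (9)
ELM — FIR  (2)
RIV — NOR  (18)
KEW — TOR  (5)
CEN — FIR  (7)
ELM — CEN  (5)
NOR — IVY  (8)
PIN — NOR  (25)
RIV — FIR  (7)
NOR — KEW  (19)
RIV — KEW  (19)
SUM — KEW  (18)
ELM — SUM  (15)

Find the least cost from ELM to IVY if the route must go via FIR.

Best ELM to FIR: ELM–FIR costing 2
Shortest FIR→IVY: FIR–CEN–KEW–IVY = 21
Total via FIR: 2 + 21 = $23.

$23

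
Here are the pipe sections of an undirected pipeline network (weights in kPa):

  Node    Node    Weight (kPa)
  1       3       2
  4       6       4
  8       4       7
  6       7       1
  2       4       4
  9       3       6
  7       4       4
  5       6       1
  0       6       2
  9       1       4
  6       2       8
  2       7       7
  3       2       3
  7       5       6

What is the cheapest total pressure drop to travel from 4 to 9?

13 kPa

Compare a few routes:
4 → 7 → 2 → 3 → 9: 4+7+3+6 = 20
4 → 7 → 2 → 3 → 1 → 9: 4+7+3+2+4 = 20
4 → 2 → 3 → 9: 4+3+6 = 13
The minimum is 13 kPa via 4 → 2 → 3 → 9.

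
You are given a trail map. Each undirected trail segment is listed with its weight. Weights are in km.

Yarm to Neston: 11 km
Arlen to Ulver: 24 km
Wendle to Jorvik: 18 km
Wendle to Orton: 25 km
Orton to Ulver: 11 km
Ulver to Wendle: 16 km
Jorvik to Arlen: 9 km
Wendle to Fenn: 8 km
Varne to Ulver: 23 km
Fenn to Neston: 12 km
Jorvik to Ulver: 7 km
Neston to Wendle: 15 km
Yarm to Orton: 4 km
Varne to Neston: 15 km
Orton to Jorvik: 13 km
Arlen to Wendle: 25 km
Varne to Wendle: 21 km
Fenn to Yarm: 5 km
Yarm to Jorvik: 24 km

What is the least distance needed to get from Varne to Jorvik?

30 km

Candidate routes:
Varne → Wendle → Jorvik: 21+18 = 39
Varne → Neston → Yarm → Orton → Jorvik: 15+11+4+13 = 43
Varne → Ulver → Jorvik: 23+7 = 30
Varne → Wendle → Ulver → Jorvik: 21+16+7 = 44
The minimum is 30 km via Varne → Ulver → Jorvik.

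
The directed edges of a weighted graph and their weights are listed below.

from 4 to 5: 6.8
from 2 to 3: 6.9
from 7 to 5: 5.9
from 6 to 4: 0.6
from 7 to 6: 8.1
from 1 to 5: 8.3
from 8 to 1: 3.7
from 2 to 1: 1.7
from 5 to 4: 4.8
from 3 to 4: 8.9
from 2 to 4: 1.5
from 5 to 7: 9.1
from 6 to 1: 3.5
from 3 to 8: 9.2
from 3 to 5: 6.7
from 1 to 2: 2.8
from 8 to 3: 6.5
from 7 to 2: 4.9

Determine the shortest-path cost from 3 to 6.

23.9

Running Dijkstra from 3:
3: 0
5: 6.7  (via 3)
4: 8.9  (via 3)
8: 9.2  (via 3)
1: 12.9  (via 8)
2: 15.7  (via 1)
7: 15.8  (via 5)
6: 23.9  (via 7)
Shortest route: 3–5–7–6 = 23.9.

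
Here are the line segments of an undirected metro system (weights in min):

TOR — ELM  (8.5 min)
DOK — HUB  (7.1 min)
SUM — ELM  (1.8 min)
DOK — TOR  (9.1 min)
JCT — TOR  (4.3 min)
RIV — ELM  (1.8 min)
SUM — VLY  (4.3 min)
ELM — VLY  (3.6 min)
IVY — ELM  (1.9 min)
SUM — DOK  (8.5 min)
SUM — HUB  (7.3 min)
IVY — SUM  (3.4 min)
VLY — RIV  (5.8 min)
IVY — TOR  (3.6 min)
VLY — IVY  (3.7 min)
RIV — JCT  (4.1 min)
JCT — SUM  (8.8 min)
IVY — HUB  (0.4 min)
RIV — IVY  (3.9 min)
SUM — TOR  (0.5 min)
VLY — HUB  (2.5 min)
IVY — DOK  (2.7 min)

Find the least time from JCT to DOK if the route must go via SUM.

Shortest JCT→SUM: JCT–TOR–SUM = 4.8
Shortest SUM→DOK: SUM–IVY–DOK = 6.1
Total via SUM: 4.8 + 6.1 = 10.9 min.

10.9 min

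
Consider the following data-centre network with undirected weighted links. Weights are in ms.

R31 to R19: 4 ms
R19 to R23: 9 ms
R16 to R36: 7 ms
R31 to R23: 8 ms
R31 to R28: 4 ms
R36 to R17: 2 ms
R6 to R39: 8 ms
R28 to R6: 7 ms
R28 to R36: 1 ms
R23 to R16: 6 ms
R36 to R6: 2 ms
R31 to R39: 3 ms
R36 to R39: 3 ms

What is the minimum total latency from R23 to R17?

15 ms

Candidate routes:
R23 - R16 - R36 - R17: 6+7+2 = 15
R23 - R31 - R39 - R36 - R17: 8+3+3+2 = 16
R23 - R19 - R31 - R28 - R36 - R17: 9+4+4+1+2 = 20
Cheapest is R23 - R16 - R36 - R17 at 15 ms.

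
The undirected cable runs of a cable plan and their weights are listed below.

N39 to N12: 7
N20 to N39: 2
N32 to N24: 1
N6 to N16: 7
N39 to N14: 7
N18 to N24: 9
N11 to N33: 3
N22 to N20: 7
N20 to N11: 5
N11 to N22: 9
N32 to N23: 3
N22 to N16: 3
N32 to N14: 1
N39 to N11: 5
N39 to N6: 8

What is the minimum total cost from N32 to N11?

13

Shortest distances from N32:
N32: 0
N24: 1  (via N32)
N14: 1  (via N32)
N23: 3  (via N32)
N39: 8  (via N14)
N18: 10  (via N24)
N20: 10  (via N39)
N11: 13  (via N39)
Shortest route: N32–N14–N39–N11 = 13.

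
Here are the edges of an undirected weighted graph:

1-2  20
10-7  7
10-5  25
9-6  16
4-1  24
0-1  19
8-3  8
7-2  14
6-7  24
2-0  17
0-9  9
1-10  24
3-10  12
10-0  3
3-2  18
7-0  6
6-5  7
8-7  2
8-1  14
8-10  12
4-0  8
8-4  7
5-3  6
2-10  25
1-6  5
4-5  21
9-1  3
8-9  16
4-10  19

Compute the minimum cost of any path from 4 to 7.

9

Shortest distances from 4:
4: 0
8: 7  (via 4)
0: 8  (via 4)
7: 9  (via 8)
Shortest route: 4 → 8 → 7 = 9.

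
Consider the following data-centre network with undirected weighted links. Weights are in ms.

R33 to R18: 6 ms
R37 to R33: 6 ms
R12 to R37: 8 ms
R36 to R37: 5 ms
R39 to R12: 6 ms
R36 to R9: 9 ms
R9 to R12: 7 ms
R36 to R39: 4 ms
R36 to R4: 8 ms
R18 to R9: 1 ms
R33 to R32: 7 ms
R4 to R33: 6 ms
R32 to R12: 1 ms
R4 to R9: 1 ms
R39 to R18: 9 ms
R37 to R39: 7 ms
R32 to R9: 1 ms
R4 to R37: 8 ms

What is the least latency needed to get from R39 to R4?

9 ms

Compare a few routes:
R39 → R12 → R32 → R9 → R4: 6+1+1+1 = 9
R39 → R18 → R9 → R4: 9+1+1 = 11
Cheapest is R39 → R12 → R32 → R9 → R4 at 9 ms.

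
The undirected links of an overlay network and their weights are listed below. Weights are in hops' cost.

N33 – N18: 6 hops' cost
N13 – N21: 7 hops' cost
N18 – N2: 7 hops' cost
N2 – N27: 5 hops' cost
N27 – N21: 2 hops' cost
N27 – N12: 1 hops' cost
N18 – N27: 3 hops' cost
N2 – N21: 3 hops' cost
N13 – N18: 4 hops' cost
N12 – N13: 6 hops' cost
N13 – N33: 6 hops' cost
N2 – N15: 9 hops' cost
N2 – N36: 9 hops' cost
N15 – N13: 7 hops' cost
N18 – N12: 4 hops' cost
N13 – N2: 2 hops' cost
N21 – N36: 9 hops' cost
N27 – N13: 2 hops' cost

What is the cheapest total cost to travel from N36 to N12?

12 hops' cost

Candidate routes:
N36 → N21 → N27 → N12: 9+2+1 = 12
N36 → N2 → N13 → N27 → N12: 9+2+2+1 = 14
N36 → N2 → N21 → N27 → N12: 9+3+2+1 = 15
The minimum is 12 hops' cost via N36 → N21 → N27 → N12.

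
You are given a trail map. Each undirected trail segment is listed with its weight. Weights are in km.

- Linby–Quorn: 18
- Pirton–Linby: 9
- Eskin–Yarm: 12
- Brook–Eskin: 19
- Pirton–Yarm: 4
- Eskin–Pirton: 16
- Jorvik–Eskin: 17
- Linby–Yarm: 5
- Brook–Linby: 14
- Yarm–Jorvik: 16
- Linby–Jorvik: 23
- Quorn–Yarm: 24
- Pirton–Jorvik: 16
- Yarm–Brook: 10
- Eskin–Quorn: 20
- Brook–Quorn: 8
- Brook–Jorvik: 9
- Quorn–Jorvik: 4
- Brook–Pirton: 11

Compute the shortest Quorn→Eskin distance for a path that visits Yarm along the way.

Best Quorn to Yarm: Quorn–Brook–Yarm costing 18
Shortest Yarm→Eskin: Yarm–Eskin = 12
Total via Yarm: 18 + 12 = 30 km.

30 km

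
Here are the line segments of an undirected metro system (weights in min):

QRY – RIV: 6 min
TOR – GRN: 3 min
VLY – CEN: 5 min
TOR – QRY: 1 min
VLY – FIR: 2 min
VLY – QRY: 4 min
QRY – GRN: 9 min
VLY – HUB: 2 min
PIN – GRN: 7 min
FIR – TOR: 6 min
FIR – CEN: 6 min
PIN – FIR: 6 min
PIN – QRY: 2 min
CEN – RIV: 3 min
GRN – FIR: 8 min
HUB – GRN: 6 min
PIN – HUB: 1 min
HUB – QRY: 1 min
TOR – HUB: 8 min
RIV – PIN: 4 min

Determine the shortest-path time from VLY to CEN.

Running Dijkstra from VLY:
VLY: 0
HUB: 2  (via VLY)
FIR: 2  (via VLY)
PIN: 3  (via HUB)
QRY: 3  (via HUB)
TOR: 4  (via QRY)
CEN: 5  (via VLY)
Shortest route: VLY → CEN = 5 min.

5 min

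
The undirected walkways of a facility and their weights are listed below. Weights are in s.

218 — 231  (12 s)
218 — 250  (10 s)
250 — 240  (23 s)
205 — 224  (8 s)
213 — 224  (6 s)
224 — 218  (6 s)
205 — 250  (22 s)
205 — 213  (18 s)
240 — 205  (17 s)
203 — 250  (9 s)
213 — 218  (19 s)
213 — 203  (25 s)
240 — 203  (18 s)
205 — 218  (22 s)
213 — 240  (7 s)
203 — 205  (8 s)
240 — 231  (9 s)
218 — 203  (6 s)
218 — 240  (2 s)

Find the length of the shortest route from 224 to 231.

17 s

Compare a few routes:
224 - 213 - 240 - 231: 6+7+9 = 22
224 - 218 - 231: 6+12 = 18
224 - 218 - 240 - 231: 6+2+9 = 17
The minimum is 17 s via 224 - 218 - 240 - 231.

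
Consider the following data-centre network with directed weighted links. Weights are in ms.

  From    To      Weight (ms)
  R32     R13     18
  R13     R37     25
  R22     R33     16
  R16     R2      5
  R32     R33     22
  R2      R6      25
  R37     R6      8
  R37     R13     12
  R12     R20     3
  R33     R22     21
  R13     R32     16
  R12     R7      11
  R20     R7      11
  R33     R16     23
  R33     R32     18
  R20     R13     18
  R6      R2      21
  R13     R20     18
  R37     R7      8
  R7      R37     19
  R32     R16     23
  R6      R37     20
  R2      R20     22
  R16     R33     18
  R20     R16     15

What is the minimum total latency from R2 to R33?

Running Dijkstra from R2:
R2: 0
R20: 22  (via R2)
R6: 25  (via R2)
R7: 33  (via R20)
R16: 37  (via R20)
R13: 40  (via R20)
R37: 45  (via R6)
R33: 55  (via R16)
Shortest route: R2–R20–R16–R33 = 55 ms.

55 ms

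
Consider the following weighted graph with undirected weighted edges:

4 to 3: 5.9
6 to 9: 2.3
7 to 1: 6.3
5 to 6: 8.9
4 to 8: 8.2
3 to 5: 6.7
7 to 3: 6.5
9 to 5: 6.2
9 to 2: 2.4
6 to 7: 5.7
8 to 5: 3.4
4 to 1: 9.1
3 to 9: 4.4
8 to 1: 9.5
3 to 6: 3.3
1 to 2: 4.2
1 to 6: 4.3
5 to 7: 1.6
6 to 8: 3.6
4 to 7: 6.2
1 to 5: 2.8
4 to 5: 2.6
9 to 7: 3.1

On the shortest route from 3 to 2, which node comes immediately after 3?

9

Candidate routes:
3–9–2: 4.4+2.4 = 6.8
3–6–9–2: 3.3+2.3+2.4 = 8
The minimum is 6.8 via 3–9–2.
So from 3 the first move is to 9.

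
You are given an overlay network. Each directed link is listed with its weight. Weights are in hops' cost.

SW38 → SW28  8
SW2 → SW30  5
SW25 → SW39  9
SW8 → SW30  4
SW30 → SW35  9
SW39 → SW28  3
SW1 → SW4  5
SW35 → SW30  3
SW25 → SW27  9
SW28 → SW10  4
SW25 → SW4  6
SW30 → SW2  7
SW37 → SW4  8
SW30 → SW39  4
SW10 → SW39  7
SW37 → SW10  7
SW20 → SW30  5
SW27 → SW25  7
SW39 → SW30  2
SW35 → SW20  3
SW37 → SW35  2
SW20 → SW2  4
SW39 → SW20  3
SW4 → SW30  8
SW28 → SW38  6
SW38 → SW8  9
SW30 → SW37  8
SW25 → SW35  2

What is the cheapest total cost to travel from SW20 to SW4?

21 hops' cost

Compare a few routes:
SW20 → SW30 → SW37 → SW4: 5+8+8 = 21
SW20 → SW2 → SW30 → SW37 → SW4: 4+5+8+8 = 25
Cheapest is SW20 → SW30 → SW37 → SW4 at 21 hops' cost.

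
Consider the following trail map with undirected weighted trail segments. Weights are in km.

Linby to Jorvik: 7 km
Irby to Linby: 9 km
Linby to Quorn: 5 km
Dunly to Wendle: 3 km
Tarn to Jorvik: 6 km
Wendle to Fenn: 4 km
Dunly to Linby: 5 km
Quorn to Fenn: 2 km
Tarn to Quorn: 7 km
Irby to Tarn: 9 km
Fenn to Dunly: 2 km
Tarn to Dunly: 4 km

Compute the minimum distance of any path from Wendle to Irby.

16 km

Candidate routes:
Wendle - Dunly - Linby - Irby: 3+5+9 = 17
Wendle - Dunly - Tarn - Irby: 3+4+9 = 16
Wendle - Fenn - Quorn - Linby - Irby: 4+2+5+9 = 20
Wendle - Fenn - Dunly - Tarn - Irby: 4+2+4+9 = 19
The minimum is 16 km via Wendle - Dunly - Tarn - Irby.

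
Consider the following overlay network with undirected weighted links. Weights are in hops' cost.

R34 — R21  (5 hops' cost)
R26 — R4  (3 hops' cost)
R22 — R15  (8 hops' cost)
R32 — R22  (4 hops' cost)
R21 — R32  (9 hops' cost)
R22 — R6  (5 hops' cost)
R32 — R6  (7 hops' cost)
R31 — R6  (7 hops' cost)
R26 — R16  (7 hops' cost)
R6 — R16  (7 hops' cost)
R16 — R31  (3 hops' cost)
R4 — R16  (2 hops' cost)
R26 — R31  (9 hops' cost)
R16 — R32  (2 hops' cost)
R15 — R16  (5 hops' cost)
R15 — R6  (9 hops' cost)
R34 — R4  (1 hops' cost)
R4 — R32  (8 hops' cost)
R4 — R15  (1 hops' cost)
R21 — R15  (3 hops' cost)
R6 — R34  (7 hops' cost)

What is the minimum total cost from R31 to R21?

9 hops' cost

Settle nodes by increasing distance from R31:
R31: 0
R16: 3  (via R31)
R4: 5  (via R16)
R32: 5  (via R16)
R34: 6  (via R4)
R15: 6  (via R4)
R6: 7  (via R31)
R26: 8  (via R4)
R21: 9  (via R15)
Shortest route: R31 → R16 → R4 → R15 → R21 = 9 hops' cost.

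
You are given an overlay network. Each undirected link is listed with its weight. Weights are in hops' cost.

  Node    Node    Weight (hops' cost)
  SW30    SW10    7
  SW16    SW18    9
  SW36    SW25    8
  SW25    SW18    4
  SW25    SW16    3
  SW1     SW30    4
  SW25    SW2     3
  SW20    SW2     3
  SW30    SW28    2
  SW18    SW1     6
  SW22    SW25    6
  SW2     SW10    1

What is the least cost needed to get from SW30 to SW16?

Compare a few routes:
SW30–SW1–SW18–SW16: 4+6+9 = 19
SW30–SW1–SW18–SW25–SW16: 4+6+4+3 = 17
SW30–SW10–SW2–SW25–SW18–SW16: 7+1+3+4+9 = 24
SW30–SW10–SW2–SW25–SW16: 7+1+3+3 = 14
Cheapest is SW30–SW10–SW2–SW25–SW16 at 14 hops' cost.

14 hops' cost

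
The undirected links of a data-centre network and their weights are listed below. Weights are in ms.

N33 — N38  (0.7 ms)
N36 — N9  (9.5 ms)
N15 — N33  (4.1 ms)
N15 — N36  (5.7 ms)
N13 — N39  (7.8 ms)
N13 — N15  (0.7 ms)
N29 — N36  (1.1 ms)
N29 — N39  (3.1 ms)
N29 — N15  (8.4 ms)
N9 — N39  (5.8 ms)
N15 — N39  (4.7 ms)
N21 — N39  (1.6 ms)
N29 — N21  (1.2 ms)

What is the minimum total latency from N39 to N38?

9.5 ms

Compare a few routes:
N39–N13–N15–N33–N38: 7.8+0.7+4.1+0.7 = 13.3
N39–N21–N29–N36–N15–N33–N38: 1.6+1.2+1.1+5.7+4.1+0.7 = 14.4
N39–N15–N33–N38: 4.7+4.1+0.7 = 9.5
The minimum is 9.5 ms via N39–N15–N33–N38.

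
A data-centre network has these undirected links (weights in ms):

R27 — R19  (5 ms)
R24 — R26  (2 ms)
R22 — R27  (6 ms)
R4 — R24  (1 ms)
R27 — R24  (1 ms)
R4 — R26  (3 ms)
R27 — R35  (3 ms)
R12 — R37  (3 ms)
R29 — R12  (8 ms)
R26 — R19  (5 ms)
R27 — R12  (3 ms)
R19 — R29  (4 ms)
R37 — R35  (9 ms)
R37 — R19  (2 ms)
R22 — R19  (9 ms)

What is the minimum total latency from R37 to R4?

Enumerating some paths:
R37 → R19 → R27 → R24 → R4: 2+5+1+1 = 9
R37 → R19 → R26 → R4: 2+5+3 = 10
R37 → R12 → R27 → R24 → R4: 3+3+1+1 = 8
R37 → R19 → R26 → R24 → R4: 2+5+2+1 = 10
Cheapest is R37 → R12 → R27 → R24 → R4 at 8 ms.

8 ms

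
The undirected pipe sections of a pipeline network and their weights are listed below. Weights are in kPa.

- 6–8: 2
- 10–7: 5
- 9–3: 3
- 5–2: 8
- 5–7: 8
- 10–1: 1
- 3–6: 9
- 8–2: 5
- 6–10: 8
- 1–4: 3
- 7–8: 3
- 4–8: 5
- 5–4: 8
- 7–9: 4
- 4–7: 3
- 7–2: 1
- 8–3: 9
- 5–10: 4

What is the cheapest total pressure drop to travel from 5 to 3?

Candidate routes:
5–2–7–9–3: 8+1+4+3 = 16
5–7–9–3: 8+4+3 = 15
Cheapest is 5–7–9–3 at 15 kPa.

15 kPa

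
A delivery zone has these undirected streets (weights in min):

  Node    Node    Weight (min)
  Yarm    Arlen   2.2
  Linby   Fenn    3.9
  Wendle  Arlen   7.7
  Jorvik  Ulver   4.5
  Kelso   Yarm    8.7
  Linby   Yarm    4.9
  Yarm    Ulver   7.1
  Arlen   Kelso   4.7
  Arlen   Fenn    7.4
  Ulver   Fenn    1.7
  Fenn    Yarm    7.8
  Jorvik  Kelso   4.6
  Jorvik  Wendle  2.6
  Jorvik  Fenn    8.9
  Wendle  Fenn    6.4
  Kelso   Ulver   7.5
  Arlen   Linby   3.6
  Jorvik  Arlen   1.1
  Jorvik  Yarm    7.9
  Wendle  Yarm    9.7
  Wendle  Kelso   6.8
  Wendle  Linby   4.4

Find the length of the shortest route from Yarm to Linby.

Settle nodes by increasing distance from Yarm:
Yarm: 0
Arlen: 2.2  (via Yarm)
Jorvik: 3.3  (via Arlen)
Linby: 4.9  (via Yarm)
Shortest route: Yarm → Linby = 4.9 min.

4.9 min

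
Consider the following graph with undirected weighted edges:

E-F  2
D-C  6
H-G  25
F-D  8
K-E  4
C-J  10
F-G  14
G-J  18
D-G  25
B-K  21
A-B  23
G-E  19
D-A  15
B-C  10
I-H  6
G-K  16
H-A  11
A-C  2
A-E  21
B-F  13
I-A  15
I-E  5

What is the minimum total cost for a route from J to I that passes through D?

31

Best J to D: J–C–D costing 16
Best D to I: D–F–E–I costing 15
Total via D: 16 + 15 = 31.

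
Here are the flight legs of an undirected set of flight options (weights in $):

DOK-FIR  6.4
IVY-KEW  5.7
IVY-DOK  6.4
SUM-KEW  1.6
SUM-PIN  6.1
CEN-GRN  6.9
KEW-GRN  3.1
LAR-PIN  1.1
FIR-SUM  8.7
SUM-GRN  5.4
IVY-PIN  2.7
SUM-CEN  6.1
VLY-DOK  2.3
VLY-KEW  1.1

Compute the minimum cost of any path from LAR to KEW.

$8.8

Compare a few routes:
LAR → PIN → IVY → DOK → VLY → KEW: 1.1+2.7+6.4+2.3+1.1 = 13.6
LAR → PIN → IVY → KEW: 1.1+2.7+5.7 = 9.5
LAR → PIN → SUM → KEW: 1.1+6.1+1.6 = 8.8
The minimum is $8.8 via LAR → PIN → SUM → KEW.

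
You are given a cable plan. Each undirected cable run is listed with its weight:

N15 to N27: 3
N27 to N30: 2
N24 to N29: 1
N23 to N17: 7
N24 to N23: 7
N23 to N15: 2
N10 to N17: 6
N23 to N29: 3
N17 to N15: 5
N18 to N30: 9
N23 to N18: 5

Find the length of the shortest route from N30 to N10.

16

Settle nodes by increasing distance from N30:
N30: 0
N27: 2  (via N30)
N15: 5  (via N27)
N23: 7  (via N15)
N18: 9  (via N30)
N29: 10  (via N23)
N17: 10  (via N15)
N24: 11  (via N29)
N10: 16  (via N17)
Shortest route: N30–N27–N15–N17–N10 = 16.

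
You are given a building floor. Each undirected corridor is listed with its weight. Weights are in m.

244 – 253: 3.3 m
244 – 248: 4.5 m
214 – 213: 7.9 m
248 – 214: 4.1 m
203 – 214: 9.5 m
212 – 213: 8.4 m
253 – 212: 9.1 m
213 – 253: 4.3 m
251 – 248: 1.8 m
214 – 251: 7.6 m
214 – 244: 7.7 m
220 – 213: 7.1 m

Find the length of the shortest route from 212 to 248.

16.9 m

Settle nodes by increasing distance from 212:
212: 0
213: 8.4  (via 212)
253: 9.1  (via 212)
244: 12.4  (via 253)
220: 15.5  (via 213)
214: 16.3  (via 213)
248: 16.9  (via 244)
Shortest route: 212–253–244–248 = 16.9 m.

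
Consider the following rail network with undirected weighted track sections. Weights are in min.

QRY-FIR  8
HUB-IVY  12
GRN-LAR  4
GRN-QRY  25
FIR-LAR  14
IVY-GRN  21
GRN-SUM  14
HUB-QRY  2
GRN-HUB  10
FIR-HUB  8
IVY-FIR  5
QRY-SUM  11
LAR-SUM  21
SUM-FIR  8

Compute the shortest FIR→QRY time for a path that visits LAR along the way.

30 min

Best FIR to LAR: FIR → LAR costing 14
Best LAR to QRY: LAR → GRN → HUB → QRY costing 16
Total via LAR: 14 + 16 = 30 min.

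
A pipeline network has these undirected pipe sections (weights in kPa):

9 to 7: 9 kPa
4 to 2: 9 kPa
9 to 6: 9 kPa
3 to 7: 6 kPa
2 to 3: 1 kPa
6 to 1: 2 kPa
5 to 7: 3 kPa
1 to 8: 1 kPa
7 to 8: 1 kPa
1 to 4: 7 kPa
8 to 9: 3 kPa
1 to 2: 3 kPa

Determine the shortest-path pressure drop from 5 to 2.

Settle nodes by increasing distance from 5:
5: 0
7: 3  (via 5)
8: 4  (via 7)
1: 5  (via 8)
6: 7  (via 1)
9: 7  (via 8)
2: 8  (via 1)
Shortest route: 5–7–8–1–2 = 8 kPa.

8 kPa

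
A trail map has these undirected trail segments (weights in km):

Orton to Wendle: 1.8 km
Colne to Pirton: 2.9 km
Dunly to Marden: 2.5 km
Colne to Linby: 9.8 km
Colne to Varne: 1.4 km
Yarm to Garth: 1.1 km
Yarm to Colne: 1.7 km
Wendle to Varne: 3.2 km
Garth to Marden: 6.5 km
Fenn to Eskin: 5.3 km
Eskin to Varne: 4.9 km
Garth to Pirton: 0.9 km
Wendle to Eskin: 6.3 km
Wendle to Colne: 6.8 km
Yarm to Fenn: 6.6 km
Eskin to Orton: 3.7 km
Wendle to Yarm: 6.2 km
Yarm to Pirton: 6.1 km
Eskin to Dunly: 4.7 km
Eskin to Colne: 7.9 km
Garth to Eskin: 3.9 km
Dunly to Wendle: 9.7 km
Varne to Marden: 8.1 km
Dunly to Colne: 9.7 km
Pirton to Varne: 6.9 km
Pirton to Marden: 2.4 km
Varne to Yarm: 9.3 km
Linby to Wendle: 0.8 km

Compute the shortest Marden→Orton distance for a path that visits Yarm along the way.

12.4 km

Best Marden to Yarm: Marden–Pirton–Garth–Yarm costing 4.4
Shortest Yarm→Orton: Yarm–Wendle–Orton = 8
Total via Yarm: 4.4 + 8 = 12.4 km.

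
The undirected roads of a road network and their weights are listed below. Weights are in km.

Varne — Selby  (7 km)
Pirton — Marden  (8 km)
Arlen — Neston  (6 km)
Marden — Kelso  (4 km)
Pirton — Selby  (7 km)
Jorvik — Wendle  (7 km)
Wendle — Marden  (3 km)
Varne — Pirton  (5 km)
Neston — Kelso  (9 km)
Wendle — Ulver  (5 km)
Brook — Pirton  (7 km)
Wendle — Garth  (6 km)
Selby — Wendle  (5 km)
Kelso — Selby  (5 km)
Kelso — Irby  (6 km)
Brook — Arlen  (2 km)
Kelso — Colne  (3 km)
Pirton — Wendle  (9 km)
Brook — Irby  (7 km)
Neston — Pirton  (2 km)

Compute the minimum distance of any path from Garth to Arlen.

Candidate routes:
Garth → Wendle → Marden → Pirton → Neston → Arlen: 6+3+8+2+6 = 25
Garth → Wendle → Pirton → Neston → Arlen: 6+9+2+6 = 23
Garth → Wendle → Pirton → Brook → Arlen: 6+9+7+2 = 24
The minimum is 23 km via Garth → Wendle → Pirton → Neston → Arlen.

23 km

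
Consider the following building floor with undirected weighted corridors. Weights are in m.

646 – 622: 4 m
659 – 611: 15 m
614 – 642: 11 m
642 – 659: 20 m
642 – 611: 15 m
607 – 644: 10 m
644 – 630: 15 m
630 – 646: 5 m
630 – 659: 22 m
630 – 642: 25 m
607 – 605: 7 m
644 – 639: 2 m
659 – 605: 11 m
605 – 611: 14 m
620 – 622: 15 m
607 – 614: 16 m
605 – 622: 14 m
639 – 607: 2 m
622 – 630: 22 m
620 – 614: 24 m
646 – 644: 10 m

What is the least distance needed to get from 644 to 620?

Running Dijkstra from 644:
644: 0
639: 2  (via 644)
607: 4  (via 639)
646: 10  (via 644)
605: 11  (via 607)
622: 14  (via 646)
630: 15  (via 644)
614: 20  (via 607)
659: 22  (via 605)
611: 25  (via 605)
620: 29  (via 622)
Shortest route: 644 → 646 → 622 → 620 = 29 m.

29 m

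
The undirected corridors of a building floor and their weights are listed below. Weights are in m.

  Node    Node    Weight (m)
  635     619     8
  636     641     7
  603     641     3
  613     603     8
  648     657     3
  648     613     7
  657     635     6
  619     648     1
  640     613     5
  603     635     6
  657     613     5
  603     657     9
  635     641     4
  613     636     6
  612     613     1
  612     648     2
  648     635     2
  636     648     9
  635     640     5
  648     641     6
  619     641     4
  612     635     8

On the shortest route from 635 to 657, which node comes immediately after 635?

Candidate routes:
635 - 657: 6 = 6
635 - 648 - 657: 2+3 = 5
The minimum is 5 m via 635 - 648 - 657.
So from 635 the first move is to 648.

648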